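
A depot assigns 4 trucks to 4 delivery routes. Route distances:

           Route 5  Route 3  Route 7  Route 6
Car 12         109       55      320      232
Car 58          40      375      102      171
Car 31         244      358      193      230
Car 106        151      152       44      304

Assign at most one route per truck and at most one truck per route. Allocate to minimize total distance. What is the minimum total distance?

Optimal: Car 12→Route 3 (55 km), Car 58→Route 5 (40 km), Car 31→Route 6 (230 km), Car 106→Route 7 (44 km) — total 55+40+230+44 = 369 km.
Row-greedy (each truck in turn takes its cheapest remaining route) gives 592 km, worse by 223.
Swapping Car 58↔Car 106 (Car 58→Route 7 102 km, Car 106→Route 5 151 km) adds 169.
Checked against all permutations: 369 km is optimal.

Min total: 369 km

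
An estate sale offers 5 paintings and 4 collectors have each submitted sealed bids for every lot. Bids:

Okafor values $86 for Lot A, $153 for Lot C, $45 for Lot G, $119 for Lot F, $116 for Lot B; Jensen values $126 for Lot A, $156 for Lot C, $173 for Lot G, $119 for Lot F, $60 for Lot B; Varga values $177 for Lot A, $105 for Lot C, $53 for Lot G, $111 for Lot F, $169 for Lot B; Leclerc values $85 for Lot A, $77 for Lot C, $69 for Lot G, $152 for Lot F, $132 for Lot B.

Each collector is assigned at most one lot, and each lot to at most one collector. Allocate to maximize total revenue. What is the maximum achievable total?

This is a one-to-one assignment (maximum-weight bipartite matching).
Optimal: Okafor→Lot C ($153), Jensen→Lot G ($173), Varga→Lot A ($177), Leclerc→Lot F ($152) — total 153+173+177+152 = $655.
Column-greedy (each lot in turn goes to its best remaining collector) gives $521, worse by 134.
Next-best assignment: Okafor→Lot C, Jensen→Lot G, Varga→Lot B, Leclerc→Lot F = $647.
Swapping Jensen↔Leclerc (Jensen→Lot F $119, Leclerc→Lot G $69) loses 137.
No other one-to-one assignment exceeds $655.

Maximum total: $655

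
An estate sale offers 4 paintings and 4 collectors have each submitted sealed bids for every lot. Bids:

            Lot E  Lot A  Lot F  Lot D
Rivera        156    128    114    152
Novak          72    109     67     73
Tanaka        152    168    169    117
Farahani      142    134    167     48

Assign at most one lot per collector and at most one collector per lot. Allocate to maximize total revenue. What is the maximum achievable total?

Optimal: Rivera→Lot D ($152), Novak→Lot A ($109), Tanaka→Lot E ($152), Farahani→Lot F ($167) — total 152+109+152+167 = $580.
Column-greedy (each lot in turn goes to its best remaining collector) gives $564, worse by 16.
Next-best assignment: Rivera→Lot D, Novak→Lot A, Tanaka→Lot F, Farahani→Lot E = $572.

Max total: $580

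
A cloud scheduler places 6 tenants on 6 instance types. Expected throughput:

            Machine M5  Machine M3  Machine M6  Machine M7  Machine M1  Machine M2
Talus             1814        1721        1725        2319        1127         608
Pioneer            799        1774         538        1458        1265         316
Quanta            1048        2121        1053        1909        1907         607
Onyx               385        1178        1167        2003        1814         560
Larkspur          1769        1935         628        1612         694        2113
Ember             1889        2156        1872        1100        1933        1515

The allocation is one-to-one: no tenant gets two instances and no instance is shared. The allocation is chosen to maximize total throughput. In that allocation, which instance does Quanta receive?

Quanta receives Machine M1.

Treat this as an assignment problem: match each tenant to one instance.
Optimal: Talus→Machine M5 (1814 ops/s), Pioneer→Machine M3 (1774 ops/s), Quanta→Machine M1 (1907 ops/s), Onyx→Machine M7 (2003 ops/s), Larkspur→Machine M2 (2113 ops/s), Ember→Machine M6 (1872 ops/s) — total 1814+1774+1907+2003+2113+1872 = 11483 ops/s.
Row-greedy (each tenant in turn takes its best remaining instance) gives 11169 ops/s, worse by 314.
Next-best assignment: Talus→Machine M6, Pioneer→Machine M3, Quanta→Machine M1, Onyx→Machine M7, Larkspur→Machine M2, Ember→Machine M5 = 11411 ops/s.
Swapping Larkspur↔Onyx (Larkspur→Machine M7 1612 ops/s, Onyx→Machine M2 560 ops/s) loses 1944.
Quanta's own top instance is Machine M3 (2121 ops/s), but forcing Quanta→Machine M3 and reassigning the rest optimally gives only 11192 ops/s — worse by 291.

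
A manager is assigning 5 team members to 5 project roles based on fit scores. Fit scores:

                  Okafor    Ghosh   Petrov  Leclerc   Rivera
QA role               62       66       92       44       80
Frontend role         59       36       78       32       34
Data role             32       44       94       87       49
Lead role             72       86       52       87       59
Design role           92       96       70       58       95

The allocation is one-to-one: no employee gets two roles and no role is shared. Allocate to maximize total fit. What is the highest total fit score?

Maximum total: 423 pts

Optimal: Okafor→Design role (92 pts), Ghosh→Lead role (86 pts), Petrov→Frontend role (78 pts), Leclerc→Data role (87 pts), Rivera→QA role (80 pts) — total 92+86+78+87+80 = 423 pts.
Max-entry greedy (repeatedly take the single best remaining cell) gives 416 pts, worse by 7.
Next-best assignment: Okafor→Frontend role, Ghosh→Lead role, Petrov→QA role, Leclerc→Data role, Rivera→Design role = 419 pts.
Swapping Rivera↔Okafor (Rivera→Design role 95 pts, Okafor→QA role 62 pts) loses 15.
No other one-to-one assignment exceeds 423 pts.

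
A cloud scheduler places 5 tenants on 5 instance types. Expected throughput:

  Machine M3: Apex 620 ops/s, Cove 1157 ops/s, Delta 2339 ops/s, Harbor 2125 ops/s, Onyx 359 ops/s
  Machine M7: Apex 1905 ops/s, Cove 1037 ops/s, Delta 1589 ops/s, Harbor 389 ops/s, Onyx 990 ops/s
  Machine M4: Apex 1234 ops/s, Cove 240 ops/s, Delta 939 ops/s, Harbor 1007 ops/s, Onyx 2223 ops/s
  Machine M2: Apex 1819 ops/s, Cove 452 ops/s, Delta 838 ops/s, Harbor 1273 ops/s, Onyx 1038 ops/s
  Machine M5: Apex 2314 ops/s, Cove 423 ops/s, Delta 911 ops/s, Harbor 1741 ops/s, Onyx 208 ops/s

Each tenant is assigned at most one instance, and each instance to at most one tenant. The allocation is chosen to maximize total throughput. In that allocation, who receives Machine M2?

Treat this as an assignment problem: match each tenant to one instance.
Optimal: Apex→Machine M5 (2314 ops/s), Cove→Machine M7 (1037 ops/s), Delta→Machine M3 (2339 ops/s), Harbor→Machine M2 (1273 ops/s), Onyx→Machine M4 (2223 ops/s) — total 2314+1037+2339+1273+2223 = 9186 ops/s.
Row-greedy (each tenant in turn takes its best remaining instance) gives 8556 ops/s, worse by 630.
Next-best assignment: Apex→Machine M2, Cove→Machine M7, Delta→Machine M3, Harbor→Machine M5, Onyx→Machine M4 = 9159 ops/s.
Swapping Onyx↔Cove (Onyx→Machine M7 990 ops/s, Cove→Machine M4 240 ops/s) loses 2030.
Harbor's own top instance is Machine M3 (2125 ops/s), but forcing Harbor→Machine M3 and reassigning the rest optimally gives only 8703 ops/s — worse by 483.

Harbor receives Machine M2.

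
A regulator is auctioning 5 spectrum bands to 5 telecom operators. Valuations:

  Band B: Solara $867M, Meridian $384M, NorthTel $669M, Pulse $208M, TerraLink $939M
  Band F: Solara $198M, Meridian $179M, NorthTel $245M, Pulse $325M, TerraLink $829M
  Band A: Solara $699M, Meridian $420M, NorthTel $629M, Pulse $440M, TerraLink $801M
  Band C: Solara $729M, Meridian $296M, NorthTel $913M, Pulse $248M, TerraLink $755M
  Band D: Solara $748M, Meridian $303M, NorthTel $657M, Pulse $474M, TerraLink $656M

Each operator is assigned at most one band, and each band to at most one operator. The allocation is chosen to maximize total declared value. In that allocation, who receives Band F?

Optimal: Solara→Band B ($867M), Meridian→Band A ($420M), NorthTel→Band C ($913M), Pulse→Band D ($474M), TerraLink→Band F ($829M) — total 867+420+913+474+829 = $3503M.
Max-entry greedy (repeatedly take the single best remaining cell) gives $3219M, worse by 284.
TerraLink's own top band is Band B ($939M), but forcing TerraLink→Band B and reassigning the rest optimally gives only $3345M — worse by 158.

TerraLink receives Band F.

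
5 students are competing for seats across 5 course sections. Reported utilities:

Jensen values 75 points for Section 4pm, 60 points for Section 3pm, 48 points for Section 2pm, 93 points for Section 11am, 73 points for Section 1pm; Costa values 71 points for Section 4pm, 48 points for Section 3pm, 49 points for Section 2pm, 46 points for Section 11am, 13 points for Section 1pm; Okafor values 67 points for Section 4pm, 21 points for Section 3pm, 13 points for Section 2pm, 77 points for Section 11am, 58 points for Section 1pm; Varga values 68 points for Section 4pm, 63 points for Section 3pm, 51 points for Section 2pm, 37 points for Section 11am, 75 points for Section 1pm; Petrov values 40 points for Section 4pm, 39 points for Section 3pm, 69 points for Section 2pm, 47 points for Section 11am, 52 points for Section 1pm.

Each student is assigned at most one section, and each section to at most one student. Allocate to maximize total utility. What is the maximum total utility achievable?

Maximum total: 354 points

Optimal: Jensen→Section 11am (93 points), Costa→Section 4pm (71 points), Okafor→Section 1pm (58 points), Varga→Section 3pm (63 points), Petrov→Section 2pm (69 points) — total 93+71+58+63+69 = 354 points.
Next-best assignment: Jensen→Section 1pm, Costa→Section 4pm, Okafor→Section 11am, Varga→Section 3pm, Petrov→Section 2pm = 353 points.
Checked against all permutations: 354 points is optimal.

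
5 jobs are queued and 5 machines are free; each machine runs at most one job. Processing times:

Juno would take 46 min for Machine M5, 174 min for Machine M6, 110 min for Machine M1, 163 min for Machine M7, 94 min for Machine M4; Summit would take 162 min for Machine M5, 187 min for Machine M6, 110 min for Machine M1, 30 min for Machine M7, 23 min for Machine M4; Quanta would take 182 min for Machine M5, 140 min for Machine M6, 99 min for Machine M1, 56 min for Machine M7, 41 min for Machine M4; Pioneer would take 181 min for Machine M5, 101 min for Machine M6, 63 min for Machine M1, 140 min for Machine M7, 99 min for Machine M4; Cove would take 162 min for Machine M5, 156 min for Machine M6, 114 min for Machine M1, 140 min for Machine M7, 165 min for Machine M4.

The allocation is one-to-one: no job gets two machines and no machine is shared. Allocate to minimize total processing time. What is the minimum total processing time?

Minimum total: 332 min

Optimal: Juno→Machine M5 (46 min), Summit→Machine M7 (30 min), Quanta→Machine M4 (41 min), Pioneer→Machine M6 (101 min), Cove→Machine M1 (114 min) — total 46+30+41+101+114 = 332 min.
Min-entry greedy (repeatedly take the single cheapest remaining cell) gives 344 min, worse by 12.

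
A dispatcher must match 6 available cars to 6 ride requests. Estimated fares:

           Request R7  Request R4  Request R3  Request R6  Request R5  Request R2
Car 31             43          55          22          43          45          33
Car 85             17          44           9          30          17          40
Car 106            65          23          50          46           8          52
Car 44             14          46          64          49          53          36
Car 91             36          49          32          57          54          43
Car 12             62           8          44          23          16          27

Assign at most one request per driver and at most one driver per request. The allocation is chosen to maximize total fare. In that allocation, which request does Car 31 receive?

Optimal: Car 31→Request R5 ($45), Car 85→Request R4 ($44), Car 106→Request R2 ($52), Car 44→Request R3 ($64), Car 91→Request R6 ($57), Car 12→Request R7 ($62) — total 45+44+52+64+57+62 = $324.
Checked against all permutations: $324 is optimal.
Car 31's own top request is Request R4 ($55), but forcing Car 31→Request R4 and reassigning the rest optimally gives only $321 — worse by 3.

Car 31 receives Request R5.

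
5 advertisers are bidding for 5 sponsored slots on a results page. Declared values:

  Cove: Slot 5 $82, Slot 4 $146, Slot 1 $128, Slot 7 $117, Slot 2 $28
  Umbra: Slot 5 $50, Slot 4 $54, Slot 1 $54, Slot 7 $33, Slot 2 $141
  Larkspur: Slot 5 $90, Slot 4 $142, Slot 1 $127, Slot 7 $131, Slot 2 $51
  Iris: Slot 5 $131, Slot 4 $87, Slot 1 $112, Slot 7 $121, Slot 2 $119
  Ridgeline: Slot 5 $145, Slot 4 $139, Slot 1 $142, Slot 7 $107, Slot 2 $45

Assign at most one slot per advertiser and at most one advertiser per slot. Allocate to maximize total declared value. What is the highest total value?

This is a one-to-one assignment (maximum-weight bipartite matching).
Optimal: Cove→Slot 4 ($146), Umbra→Slot 2 ($141), Larkspur→Slot 7 ($131), Iris→Slot 5 ($131), Ridgeline→Slot 1 ($142) — total 146+141+131+131+142 = $691.
Max-entry greedy (repeatedly take the single best remaining cell) gives $675, worse by 16.

Maximum total: $691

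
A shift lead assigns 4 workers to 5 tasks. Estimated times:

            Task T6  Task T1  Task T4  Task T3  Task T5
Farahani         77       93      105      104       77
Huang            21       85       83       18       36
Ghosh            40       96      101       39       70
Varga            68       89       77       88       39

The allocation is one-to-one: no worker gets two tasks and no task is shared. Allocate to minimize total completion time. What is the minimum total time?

Optimal: Farahani→Task T1 (93 min), Huang→Task T3 (18 min), Ghosh→Task T6 (40 min), Varga→Task T5 (39 min) — total 93+18+40+39 = 190 min.
Column-greedy (each task in turn goes to its cheapest remaining worker) gives 315 min, worse by 125.
Swapping Ghosh↔Huang (Ghosh→Task T3 39 min, Huang→Task T6 21 min) adds 2.
Every other assignment is strictly worse.

Minimum total: 190 min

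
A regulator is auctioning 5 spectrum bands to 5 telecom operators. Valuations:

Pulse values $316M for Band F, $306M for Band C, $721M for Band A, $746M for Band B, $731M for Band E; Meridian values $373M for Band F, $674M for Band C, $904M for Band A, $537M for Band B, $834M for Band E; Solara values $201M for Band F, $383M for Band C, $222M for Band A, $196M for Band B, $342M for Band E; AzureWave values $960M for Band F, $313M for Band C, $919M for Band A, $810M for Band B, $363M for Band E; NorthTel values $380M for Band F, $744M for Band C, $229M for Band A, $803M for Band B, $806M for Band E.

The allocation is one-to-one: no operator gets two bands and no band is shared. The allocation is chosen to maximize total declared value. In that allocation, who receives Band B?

Optimal: Pulse→Band B ($746M), Meridian→Band A ($904M), Solara→Band C ($383M), AzureWave→Band F ($960M), NorthTel→Band E ($806M) — total 746+904+383+960+806 = $3799M.
Column-greedy (each band in turn goes to its best remaining operator) gives $3696M, worse by 103.
Swapping AzureWave↔Pulse (AzureWave→Band B $810M, Pulse→Band F $316M) loses 580.

Pulse receives Band B.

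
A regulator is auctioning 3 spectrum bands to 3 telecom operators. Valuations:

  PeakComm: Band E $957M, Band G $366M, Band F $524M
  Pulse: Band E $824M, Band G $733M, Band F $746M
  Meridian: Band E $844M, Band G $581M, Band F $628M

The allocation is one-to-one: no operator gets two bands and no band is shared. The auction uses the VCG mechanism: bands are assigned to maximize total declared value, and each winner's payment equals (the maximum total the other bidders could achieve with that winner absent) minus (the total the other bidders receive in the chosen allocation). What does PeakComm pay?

PeakComm pays $229M.

Efficient allocation: PeakComm→Band E ($957M), Pulse→Band G ($733M), Meridian→Band F ($628M); total welfare W = $2318M.
PeakComm receives Band E at value $957M, so the others get W − 957 = $1361M.
Without PeakComm: best allocation of the remaining 2 bidders over all 3 bands is Pulse→Band F ($746M), Meridian→Band E ($844M), total $1590M.
VCG payment = (others' best without PeakComm) − (others' welfare with PeakComm) = 1590 − 1361 = $229M.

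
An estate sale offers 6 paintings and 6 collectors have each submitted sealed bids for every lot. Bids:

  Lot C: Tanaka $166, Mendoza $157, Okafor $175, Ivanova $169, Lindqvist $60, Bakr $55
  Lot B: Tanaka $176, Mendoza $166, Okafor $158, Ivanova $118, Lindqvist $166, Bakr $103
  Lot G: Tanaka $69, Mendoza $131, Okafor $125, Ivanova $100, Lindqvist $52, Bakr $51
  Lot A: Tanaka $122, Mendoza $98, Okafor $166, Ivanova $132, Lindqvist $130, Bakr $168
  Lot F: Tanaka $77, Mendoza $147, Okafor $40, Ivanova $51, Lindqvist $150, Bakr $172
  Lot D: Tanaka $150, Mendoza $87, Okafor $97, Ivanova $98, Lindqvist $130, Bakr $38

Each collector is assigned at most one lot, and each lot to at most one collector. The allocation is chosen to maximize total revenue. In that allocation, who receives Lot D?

Tanaka receives Lot D.

Optimal: Tanaka→Lot D ($150), Mendoza→Lot G ($131), Okafor→Lot A ($166), Ivanova→Lot C ($169), Lindqvist→Lot B ($166), Bakr→Lot F ($172) — total 150+131+166+169+166+172 = $954.
Next-best assignment: Tanaka→Lot B, Mendoza→Lot G, Okafor→Lot A, Ivanova→Lot C, Lindqvist→Lot D, Bakr→Lot F = $944.
Tanaka's own top lot is Lot B ($176), but forcing Tanaka→Lot B and reassigning the rest optimally gives only $944 — worse by 10.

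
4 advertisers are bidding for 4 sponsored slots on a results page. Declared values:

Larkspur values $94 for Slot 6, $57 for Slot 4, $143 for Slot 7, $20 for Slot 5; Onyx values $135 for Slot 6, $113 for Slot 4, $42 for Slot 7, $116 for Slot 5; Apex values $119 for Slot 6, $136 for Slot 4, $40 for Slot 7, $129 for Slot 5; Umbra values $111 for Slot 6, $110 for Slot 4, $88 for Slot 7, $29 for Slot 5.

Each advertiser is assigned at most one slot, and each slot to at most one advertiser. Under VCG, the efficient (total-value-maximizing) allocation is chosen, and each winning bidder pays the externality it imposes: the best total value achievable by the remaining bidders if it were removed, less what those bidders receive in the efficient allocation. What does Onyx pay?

Onyx pays $8.

Efficient allocation: Larkspur→Slot 7 ($143), Onyx→Slot 6 ($135), Apex→Slot 5 ($129), Umbra→Slot 4 ($110); total welfare W = $517.
Onyx receives Slot 6 at value $135, so the others get W − 135 = $382.
Without Onyx: best allocation of the remaining 3 bidders over all 4 slots is Larkspur→Slot 7 ($143), Apex→Slot 4 ($136), Umbra→Slot 6 ($111), total $390.
VCG payment = (others' best without Onyx) − (others' welfare with Onyx) = 390 − 382 = $8.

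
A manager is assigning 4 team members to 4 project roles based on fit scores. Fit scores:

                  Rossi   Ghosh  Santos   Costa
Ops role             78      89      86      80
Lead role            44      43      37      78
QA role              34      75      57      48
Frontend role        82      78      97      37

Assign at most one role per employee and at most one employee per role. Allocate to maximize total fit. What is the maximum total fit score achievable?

This is the linear assignment problem.
Optimal: Rossi→Ops role (78 pts), Ghosh→QA role (75 pts), Santos→Frontend role (97 pts), Costa→Lead role (78 pts) — total 78+75+97+78 = 328 pts.
Column-greedy (each role in turn goes to its best remaining employee) gives 306 pts, worse by 22.
Next-best assignment: Rossi→Frontend role, Ghosh→QA role, Santos→Ops role, Costa→Lead role = 321 pts.
Swapping Santos↔Costa (Santos→Lead role 37 pts, Costa→Frontend role 37 pts) loses 101.
Checked against all permutations: 328 pts is optimal.

Maximum total: 328 pts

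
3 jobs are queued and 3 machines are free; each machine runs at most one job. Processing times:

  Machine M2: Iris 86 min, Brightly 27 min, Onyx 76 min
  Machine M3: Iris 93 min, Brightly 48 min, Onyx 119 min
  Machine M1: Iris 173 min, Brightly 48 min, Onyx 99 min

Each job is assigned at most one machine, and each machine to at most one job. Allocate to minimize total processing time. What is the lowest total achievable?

Min total: 217 min

This is a one-to-one assignment (minimum-cost bipartite matching).
Optimal: Iris→Machine M3 (93 min), Brightly→Machine M1 (48 min), Onyx→Machine M2 (76 min) — total 93+48+76 = 217 min.
Min-entry greedy (repeatedly take the single cheapest remaining cell) gives 219 min, worse by 2.
Next-best assignment: Iris→Machine M3, Brightly→Machine M2, Onyx→Machine M1 = 219 min.
No other one-to-one assignment undercuts 217 min.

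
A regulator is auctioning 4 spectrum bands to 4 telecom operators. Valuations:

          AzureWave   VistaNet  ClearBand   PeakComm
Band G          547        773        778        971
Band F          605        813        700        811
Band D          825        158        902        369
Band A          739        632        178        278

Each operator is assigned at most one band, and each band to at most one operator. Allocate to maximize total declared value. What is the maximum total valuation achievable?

Max total: $3425M

This is the linear assignment problem.
Optimal: AzureWave→Band A ($739M), VistaNet→Band F ($813M), ClearBand→Band D ($902M), PeakComm→Band G ($971M) — total 739+813+902+971 = $3425M.
Row-greedy (each operator in turn takes its best remaining band) gives $2694M, worse by 731.
Swapping ClearBand↔AzureWave (ClearBand→Band A $178M, AzureWave→Band D $825M) loses 638.
No other one-to-one assignment exceeds $3425M.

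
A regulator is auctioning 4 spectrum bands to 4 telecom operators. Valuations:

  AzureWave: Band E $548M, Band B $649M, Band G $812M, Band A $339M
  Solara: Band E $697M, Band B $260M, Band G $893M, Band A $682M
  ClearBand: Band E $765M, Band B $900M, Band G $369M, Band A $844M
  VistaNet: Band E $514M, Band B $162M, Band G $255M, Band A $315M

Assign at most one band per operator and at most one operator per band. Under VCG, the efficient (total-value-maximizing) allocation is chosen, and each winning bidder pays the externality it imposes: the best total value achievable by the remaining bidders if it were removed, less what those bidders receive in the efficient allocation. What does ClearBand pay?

Efficient allocation: AzureWave→Band G ($812M), Solara→Band A ($682M), ClearBand→Band B ($900M), VistaNet→Band E ($514M); total welfare W = $2908M.
ClearBand receives Band B at value $900M, so the others get W − 900 = $2008M.
Without ClearBand: best allocation of the remaining 3 bidders over all 4 bands is AzureWave→Band B ($649M), Solara→Band G ($893M), VistaNet→Band E ($514M), total $2056M.
VCG payment = (others' best without ClearBand) − (others' welfare with ClearBand) = 2056 − 2008 = $48M.

ClearBand pays $48M.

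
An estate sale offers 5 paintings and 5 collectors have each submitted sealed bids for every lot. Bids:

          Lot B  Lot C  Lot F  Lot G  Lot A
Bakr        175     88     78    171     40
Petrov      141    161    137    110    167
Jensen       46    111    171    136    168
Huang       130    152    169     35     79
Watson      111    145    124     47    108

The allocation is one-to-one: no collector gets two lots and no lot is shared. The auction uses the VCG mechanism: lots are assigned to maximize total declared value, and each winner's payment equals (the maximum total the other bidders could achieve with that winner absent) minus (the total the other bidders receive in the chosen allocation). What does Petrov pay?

Efficient allocation: Bakr→Lot G ($171), Petrov→Lot B ($141), Jensen→Lot A ($168), Huang→Lot F ($169), Watson→Lot C ($145); total welfare W = $794.
Petrov receives Lot B at value $141, so the others get W − 141 = $653.
Without Petrov: best allocation of the remaining 4 bidders over all 5 lots is Bakr→Lot B ($175), Jensen→Lot A ($168), Huang→Lot F ($169), Watson→Lot C ($145), total $657.
VCG payment = (others' best without Petrov) − (others' welfare with Petrov) = 657 − 653 = $4.

Petrov pays $4.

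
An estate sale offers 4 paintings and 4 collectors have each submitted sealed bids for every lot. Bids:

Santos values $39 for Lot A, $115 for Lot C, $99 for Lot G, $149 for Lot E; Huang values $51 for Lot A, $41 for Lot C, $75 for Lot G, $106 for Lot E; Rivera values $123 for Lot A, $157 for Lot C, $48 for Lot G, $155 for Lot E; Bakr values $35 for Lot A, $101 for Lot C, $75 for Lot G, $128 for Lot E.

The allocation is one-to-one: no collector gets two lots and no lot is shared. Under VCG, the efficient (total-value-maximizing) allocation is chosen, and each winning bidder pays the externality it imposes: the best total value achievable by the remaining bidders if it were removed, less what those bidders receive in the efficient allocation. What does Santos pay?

Efficient allocation: Santos→Lot E ($149), Huang→Lot G ($75), Rivera→Lot A ($123), Bakr→Lot C ($101); total welfare W = $448.
Santos receives Lot E at value $149, so the others get W − 149 = $299.
Without Santos: best allocation of the remaining 3 bidders over all 4 lots is Huang→Lot G ($75), Rivera→Lot C ($157), Bakr→Lot E ($128), total $360.
VCG payment = (others' best without Santos) − (others' welfare with Santos) = 360 − 299 = $61.

Santos pays $61.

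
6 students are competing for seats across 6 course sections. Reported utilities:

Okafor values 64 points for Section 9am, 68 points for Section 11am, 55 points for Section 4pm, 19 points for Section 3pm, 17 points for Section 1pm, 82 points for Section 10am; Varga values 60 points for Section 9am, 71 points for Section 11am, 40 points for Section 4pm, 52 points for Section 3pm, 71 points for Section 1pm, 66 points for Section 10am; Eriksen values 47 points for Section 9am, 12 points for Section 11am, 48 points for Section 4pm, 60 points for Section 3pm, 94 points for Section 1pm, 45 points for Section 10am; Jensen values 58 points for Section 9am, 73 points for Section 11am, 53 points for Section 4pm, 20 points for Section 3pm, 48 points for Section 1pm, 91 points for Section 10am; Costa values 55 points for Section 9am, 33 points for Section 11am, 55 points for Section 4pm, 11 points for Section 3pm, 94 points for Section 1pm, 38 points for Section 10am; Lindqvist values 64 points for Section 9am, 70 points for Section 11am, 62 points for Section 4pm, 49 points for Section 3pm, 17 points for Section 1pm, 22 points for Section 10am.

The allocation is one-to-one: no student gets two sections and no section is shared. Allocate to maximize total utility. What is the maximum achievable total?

Optimal: Okafor→Section 9am (64 points), Varga→Section 11am (71 points), Eriksen→Section 3pm (60 points), Jensen→Section 10am (91 points), Costa→Section 1pm (94 points), Lindqvist→Section 4pm (62 points) — total 64+71+60+91+94+62 = 442 points.
Next-best assignment: Okafor→Section 11am, Varga→Section 9am, Eriksen→Section 3pm, Jensen→Section 10am, Costa→Section 1pm, Lindqvist→Section 4pm = 435 points.

Maximum total: 442 points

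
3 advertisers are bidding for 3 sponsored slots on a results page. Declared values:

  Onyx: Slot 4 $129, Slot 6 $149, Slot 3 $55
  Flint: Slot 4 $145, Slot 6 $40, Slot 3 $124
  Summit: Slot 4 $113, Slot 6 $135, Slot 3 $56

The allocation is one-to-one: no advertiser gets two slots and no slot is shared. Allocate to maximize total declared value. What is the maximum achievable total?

Max total: $388

Optimal: Onyx→Slot 4 ($129), Flint→Slot 3 ($124), Summit→Slot 6 ($135) — total 129+124+135 = $388.
No other one-to-one assignment exceeds $388.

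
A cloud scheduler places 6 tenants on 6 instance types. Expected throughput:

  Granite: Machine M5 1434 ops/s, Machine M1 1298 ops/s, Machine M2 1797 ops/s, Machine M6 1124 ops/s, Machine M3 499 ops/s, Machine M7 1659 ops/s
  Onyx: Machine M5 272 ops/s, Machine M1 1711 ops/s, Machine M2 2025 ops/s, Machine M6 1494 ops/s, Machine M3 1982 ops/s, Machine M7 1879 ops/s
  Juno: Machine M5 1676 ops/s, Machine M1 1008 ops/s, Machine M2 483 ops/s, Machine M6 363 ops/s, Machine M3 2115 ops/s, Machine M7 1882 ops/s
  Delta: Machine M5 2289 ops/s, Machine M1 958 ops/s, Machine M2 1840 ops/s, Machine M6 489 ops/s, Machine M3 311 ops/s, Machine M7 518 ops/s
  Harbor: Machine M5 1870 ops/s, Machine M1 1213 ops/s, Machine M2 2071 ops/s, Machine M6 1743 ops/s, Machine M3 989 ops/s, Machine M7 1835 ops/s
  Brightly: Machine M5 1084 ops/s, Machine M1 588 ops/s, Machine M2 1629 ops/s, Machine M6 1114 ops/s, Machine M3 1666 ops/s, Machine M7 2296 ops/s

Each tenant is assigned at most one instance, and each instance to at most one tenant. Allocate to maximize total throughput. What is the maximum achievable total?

Maximum total: 11951 ops/s

Optimal: Granite→Machine M2 (1797 ops/s), Onyx→Machine M1 (1711 ops/s), Juno→Machine M3 (2115 ops/s), Delta→Machine M5 (2289 ops/s), Harbor→Machine M6 (1743 ops/s), Brightly→Machine M7 (2296 ops/s) — total 1797+1711+2115+2289+1743+2296 = 11951 ops/s.
Column-greedy (each instance in turn goes to its best remaining tenant) gives 11606 ops/s, worse by 345.
Next-best assignment: Granite→Machine M1, Onyx→Machine M2, Juno→Machine M3, Delta→Machine M5, Harbor→Machine M6, Brightly→Machine M7 = 11766 ops/s.
Checked against all permutations: 11951 ops/s is optimal.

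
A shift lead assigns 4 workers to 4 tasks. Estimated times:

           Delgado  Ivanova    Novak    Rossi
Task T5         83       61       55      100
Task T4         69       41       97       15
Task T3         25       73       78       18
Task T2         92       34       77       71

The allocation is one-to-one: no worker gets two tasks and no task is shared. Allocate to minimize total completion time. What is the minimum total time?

Optimal: Delgado→Task T3 (25 min), Ivanova→Task T2 (34 min), Novak→Task T5 (55 min), Rossi→Task T4 (15 min) — total 25+34+55+15 = 129 min.

Minimum total: 129 min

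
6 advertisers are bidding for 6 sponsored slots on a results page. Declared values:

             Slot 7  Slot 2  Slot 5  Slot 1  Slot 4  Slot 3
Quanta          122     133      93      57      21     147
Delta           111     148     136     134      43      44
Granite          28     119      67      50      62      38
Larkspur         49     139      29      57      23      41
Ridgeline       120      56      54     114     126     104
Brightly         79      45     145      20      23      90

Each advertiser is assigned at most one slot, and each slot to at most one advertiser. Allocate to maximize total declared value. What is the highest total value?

This is the linear assignment problem.
Optimal: Quanta→Slot 3 ($147), Delta→Slot 1 ($134), Granite→Slot 4 ($62), Larkspur→Slot 2 ($139), Ridgeline→Slot 7 ($120), Brightly→Slot 5 ($145) — total 147+134+62+139+120+145 = $747.
Column-greedy (each slot in turn goes to its best remaining advertiser) gives $632, worse by 115.
Next-best assignment: Quanta→Slot 3, Delta→Slot 1, Granite→Slot 2, Larkspur→Slot 7, Ridgeline→Slot 4, Brightly→Slot 5 = $720.
Every other assignment is strictly worse.

Maximum total: $747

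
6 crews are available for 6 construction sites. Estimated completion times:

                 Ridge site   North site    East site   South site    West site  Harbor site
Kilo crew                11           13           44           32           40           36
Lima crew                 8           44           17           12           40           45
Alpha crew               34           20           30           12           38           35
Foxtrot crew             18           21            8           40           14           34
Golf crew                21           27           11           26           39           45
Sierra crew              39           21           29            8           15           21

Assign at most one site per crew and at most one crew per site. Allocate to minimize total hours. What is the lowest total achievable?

Optimal: Kilo crew→North site (13 hours), Lima crew→Ridge site (8 hours), Alpha crew→South site (12 hours), Foxtrot crew→West site (14 hours), Golf crew→East site (11 hours), Sierra crew→Harbor site (21 hours) — total 13+8+12+14+11+21 = 79 hours.
Min-entry greedy (repeatedly take the single cheapest remaining cell) gives 111 hours, worse by 32.
Swapping Lima crew↔Alpha crew (Lima crew→South site 12 hours, Alpha crew→Ridge site 34 hours) adds 26.
Every other assignment is strictly worse.

Min total: 79 hours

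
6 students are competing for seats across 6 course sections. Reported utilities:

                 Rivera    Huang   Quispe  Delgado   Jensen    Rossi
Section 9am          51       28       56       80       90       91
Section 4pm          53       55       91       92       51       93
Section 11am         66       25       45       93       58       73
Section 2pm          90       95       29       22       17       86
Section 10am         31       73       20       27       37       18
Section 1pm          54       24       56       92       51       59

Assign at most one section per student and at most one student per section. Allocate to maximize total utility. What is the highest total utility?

Optimal: Rivera→Section 2pm (90 points), Huang→Section 10am (73 points), Quispe→Section 4pm (91 points), Delgado→Section 1pm (92 points), Jensen→Section 9am (90 points), Rossi→Section 11am (73 points) — total 90+73+91+92+90+73 = 509 points.
Max-entry greedy (repeatedly take the single best remaining cell) gives 458 points, worse by 51.
Next-best assignment: Rivera→Section 11am, Huang→Section 10am, Quispe→Section 4pm, Delgado→Section 1pm, Jensen→Section 9am, Rossi→Section 2pm = 498 points.

Maximum total: 509 points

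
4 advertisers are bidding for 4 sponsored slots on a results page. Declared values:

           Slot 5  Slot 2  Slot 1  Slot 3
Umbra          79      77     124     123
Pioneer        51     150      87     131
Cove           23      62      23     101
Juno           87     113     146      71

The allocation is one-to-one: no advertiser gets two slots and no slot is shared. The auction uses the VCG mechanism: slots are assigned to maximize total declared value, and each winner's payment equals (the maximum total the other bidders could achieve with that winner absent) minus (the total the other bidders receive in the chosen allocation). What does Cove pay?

Efficient allocation: Umbra→Slot 5 ($79), Pioneer→Slot 2 ($150), Cove→Slot 3 ($101), Juno→Slot 1 ($146); total welfare W = $476.
Cove receives Slot 3 at value $101, so the others get W − 101 = $375.
Without Cove: best allocation of the remaining 3 bidders over all 4 slots is Umbra→Slot 3 ($123), Pioneer→Slot 2 ($150), Juno→Slot 1 ($146), total $419.
VCG payment = (others' best without Cove) − (others' welfare with Cove) = 419 − 375 = $44.

Cove pays $44.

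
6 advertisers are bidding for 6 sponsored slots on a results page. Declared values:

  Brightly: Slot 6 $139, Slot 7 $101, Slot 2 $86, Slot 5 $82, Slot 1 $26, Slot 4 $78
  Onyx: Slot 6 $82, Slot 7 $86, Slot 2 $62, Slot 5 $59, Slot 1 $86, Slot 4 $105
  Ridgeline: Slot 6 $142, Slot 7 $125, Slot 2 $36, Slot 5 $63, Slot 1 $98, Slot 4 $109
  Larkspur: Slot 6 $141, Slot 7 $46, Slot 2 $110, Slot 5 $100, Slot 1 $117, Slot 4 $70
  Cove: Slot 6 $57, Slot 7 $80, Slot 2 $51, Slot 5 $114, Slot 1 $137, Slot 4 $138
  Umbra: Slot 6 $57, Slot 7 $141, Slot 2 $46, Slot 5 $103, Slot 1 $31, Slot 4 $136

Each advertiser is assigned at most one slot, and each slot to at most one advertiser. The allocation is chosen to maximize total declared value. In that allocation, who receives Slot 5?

Optimal: Brightly→Slot 6 ($139), Onyx→Slot 4 ($105), Ridgeline→Slot 7 ($125), Larkspur→Slot 2 ($110), Cove→Slot 1 ($137), Umbra→Slot 5 ($103) — total 139+105+125+110+137+103 = $719.
Row-greedy (each advertiser in turn takes its best remaining slot) gives $646, worse by 73.
Swapping Cove↔Larkspur (Cove→Slot 2 $51, Larkspur→Slot 1 $117) loses 79.
Every other assignment is strictly worse.
Umbra's own top slot is Slot 7 ($141), but forcing Umbra→Slot 7 and reassigning the rest optimally gives only $717 — worse by 2.

Umbra receives Slot 5.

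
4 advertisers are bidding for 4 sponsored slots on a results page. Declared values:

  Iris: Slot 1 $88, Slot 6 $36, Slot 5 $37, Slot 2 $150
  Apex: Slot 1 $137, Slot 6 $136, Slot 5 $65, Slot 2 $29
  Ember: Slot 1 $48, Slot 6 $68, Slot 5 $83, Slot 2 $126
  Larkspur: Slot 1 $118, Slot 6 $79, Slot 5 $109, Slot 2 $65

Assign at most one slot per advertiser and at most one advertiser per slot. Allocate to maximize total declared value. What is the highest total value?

Optimal: Iris→Slot 2 ($150), Apex→Slot 6 ($136), Ember→Slot 5 ($83), Larkspur→Slot 1 ($118) — total 150+136+83+118 = $487.
Column-greedy (each slot in turn goes to its best remaining advertiser) gives $449, worse by 38.
Next-best assignment: Iris→Slot 2, Apex→Slot 1, Ember→Slot 6, Larkspur→Slot 5 = $464.

Max total: $487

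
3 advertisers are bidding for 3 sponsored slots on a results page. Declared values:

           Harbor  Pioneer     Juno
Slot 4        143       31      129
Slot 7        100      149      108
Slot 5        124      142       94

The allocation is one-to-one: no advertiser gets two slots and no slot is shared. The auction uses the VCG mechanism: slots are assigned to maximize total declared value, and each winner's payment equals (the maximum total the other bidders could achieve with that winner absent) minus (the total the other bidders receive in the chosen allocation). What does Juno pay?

Efficient allocation: Harbor→Slot 5 ($124), Pioneer→Slot 7 ($149), Juno→Slot 4 ($129); total welfare W = $402.
Juno receives Slot 4 at value $129, so the others get W − 129 = $273.
Without Juno: best allocation of the remaining 2 bidders over all 3 slots is Harbor→Slot 4 ($143), Pioneer→Slot 7 ($149), total $292.
VCG payment = (others' best without Juno) − (others' welfare with Juno) = 292 − 273 = $19.

Juno pays $19.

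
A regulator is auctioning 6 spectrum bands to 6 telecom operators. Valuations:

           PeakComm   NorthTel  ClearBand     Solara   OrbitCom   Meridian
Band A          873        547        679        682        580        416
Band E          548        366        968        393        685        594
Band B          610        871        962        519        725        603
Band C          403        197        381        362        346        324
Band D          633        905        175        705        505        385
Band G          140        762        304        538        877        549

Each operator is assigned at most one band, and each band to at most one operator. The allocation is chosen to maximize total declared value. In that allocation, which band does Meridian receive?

Meridian receives Band C.

This is the linear assignment problem.
Optimal: PeakComm→Band A ($873M), NorthTel→Band B ($871M), ClearBand→Band E ($968M), Solara→Band D ($705M), OrbitCom→Band G ($877M), Meridian→Band C ($324M) — total 873+871+968+705+877+324 = $4618M.
Row-greedy (each operator in turn takes its best remaining band) gives $4333M, worse by 285.
No other one-to-one assignment exceeds $4618M.
Meridian's own top band is Band B ($603M), but forcing Meridian→Band B and reassigning the rest optimally gives only $4588M — worse by 30.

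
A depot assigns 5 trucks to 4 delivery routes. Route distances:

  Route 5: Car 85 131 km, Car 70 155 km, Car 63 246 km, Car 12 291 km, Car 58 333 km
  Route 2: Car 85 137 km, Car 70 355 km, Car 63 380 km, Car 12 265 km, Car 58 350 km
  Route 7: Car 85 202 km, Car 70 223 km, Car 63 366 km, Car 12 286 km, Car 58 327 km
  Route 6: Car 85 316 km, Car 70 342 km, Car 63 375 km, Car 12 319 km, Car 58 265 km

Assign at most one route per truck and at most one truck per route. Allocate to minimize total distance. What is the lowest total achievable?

Optimal: Car 70→Route 5 (155 km), Car 85→Route 2 (137 km), Car 12→Route 7 (286 km), Car 58→Route 6 (265 km) — total 155+137+286+265 = 843 km.
Next-best assignment: Car 63→Route 5, Car 85→Route 2, Car 70→Route 7, Car 58→Route 6 = 871 km.
Swapping Car 12↔Car 58 (Car 12→Route 6 319 km, Car 58→Route 7 327 km) adds 95.
Every other assignment is strictly worse.

Min total: 843 km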